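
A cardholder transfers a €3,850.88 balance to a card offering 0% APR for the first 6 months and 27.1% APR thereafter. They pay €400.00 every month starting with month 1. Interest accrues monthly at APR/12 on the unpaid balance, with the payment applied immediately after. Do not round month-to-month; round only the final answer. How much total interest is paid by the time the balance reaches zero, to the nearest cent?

€80.55

Promo months 1–6 at r₀ = 0%/12 = 0; months 7+ at r₁ = 27.1%/12 = 0.0225833.
After month 6 (no interest yet): B = €3,850.88 − 6·€400.00 = €1,450.88.
Then at r₁ with €400.00/mo: n₂ = −ln(1 − r₁·B/P)/ln(1+r₁) ≈ 3.83 → 4 more payments.
Total paid = 9·€400.00 + €331.43 = €3,931.43; interest = €3,931.43 − €3,850.88 = €80.55.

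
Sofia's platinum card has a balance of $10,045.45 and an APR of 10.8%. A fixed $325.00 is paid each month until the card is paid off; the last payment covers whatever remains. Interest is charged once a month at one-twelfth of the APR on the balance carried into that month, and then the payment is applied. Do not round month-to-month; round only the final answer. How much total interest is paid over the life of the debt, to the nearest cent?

$1,779.35

Monthly rate r = 10.8%/12 = 0.9% = 0.009.
Payoff takes n = ⌈−ln(1 − rB₀/P)/ln(1+r)⌉ = ⌈36.383⌉ = 37 payments; the last is $124.80.
Total paid = 36·$325.00 + $124.80 = $11,824.80.
Total interest = total paid − principal = $11,824.80 − $10,045.45 = $1,779.35.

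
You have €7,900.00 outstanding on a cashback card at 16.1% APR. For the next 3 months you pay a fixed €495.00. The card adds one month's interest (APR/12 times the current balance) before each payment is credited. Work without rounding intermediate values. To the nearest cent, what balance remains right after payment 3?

€6,717.25

Monthly rate r = 16.1%/12 = 1.34167% = 0.0134167.
Each month: B ← B·(1+r) − €495.00.
Month 1: interest €105.99; balance after payment €7,510.99.
Month 2: interest €100.77; balance after payment €7,116.76.
Month 3: interest €95.48; balance after payment €6,717.25.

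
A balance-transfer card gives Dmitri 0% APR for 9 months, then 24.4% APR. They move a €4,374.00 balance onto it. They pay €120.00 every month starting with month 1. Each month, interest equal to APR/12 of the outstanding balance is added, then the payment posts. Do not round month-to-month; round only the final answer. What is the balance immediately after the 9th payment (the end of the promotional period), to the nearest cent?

€3,294.00

Promo months 1–9 at r₀ = 0%/12 = 0; months 10+ at r₁ = 24.4%/12 = 0.0203333.
After month 9 (no interest yet): B = €4,374.00 − 9·€120.00 = €3,294.00.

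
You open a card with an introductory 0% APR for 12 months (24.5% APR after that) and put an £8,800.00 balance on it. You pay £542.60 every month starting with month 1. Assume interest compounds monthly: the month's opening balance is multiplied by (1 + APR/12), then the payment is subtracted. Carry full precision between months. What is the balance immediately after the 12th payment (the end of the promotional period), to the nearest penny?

£2,288.80

Promo months 1–12 at r₀ = 0%/12 = 0; months 13+ at r₁ = 24.5%/12 = 0.0204167.
After month 12 (no interest yet): B = £8,800.00 − 12·£542.60 = £2,288.80.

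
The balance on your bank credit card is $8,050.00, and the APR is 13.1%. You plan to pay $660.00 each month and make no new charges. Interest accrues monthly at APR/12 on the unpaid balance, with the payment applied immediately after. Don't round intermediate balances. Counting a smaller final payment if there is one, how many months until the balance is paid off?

Monthly rate r = 13.1%/12 = 1.09167% = 0.0109167.
Recurrence: B ← B·(1+r) − $660.00.
Month 1: interest $87.88; balance after payment $7,477.88.
Month 2: interest $81.63; balance after payment $6,899.51.
Closed form: n = −ln(1 − rB₀/P)/ln(1+r) = −ln(0.86685)/ln(1.01092) ≈ 13.160, so the balance reaches zero during payment 14.

14 months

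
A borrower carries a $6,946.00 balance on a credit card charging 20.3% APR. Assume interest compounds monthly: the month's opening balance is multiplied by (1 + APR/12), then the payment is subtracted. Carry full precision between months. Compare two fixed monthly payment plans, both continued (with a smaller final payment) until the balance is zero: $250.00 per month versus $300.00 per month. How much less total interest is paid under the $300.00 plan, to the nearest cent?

Monthly rate r = 20.3%/12 = 1.69167% = 0.0169167.
At $250.00/mo: n = ⌈−ln(1 − rB₀/P)/ln(1+r)⌉ = 38 payments (last $212.20); total interest = total paid − $6,946.00 = $2,516.20.
At $300.00/mo: 30 payments (last $189.61); total interest $1,943.61.
Interest saved = $2,516.20 − $1,943.61 = $572.59.

$572.59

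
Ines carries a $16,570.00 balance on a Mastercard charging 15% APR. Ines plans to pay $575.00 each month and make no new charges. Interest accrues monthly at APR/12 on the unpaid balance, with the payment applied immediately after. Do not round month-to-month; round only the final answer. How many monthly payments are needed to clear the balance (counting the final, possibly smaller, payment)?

Monthly rate r = 15%/12 = 1.25% = 0.0125.
Recurrence: B ← B·(1+r) − $575.00.
Month 1: interest $207.12; balance after payment $16,202.12.
Month 2: interest $202.53; balance after payment $15,829.65.
Closed form: n = −ln(1 − rB₀/P)/ln(1+r) = −ln(0.63978)/ln(1.0125) ≈ 35.953, so the balance reaches zero during payment 36.

36 payments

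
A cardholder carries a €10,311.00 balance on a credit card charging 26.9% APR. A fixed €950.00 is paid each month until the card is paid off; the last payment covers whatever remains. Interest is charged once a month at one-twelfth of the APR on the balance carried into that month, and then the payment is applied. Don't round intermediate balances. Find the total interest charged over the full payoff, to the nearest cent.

€1,638.52

Monthly rate r = 26.9%/12 = 2.24167% = 0.0224167.
Payoff takes n = ⌈−ln(1 − rB₀/P)/ln(1+r)⌉ = ⌈12.576⌉ = 13 payments; the last is €549.52.
Total paid = 12·€950.00 + €549.52 = €11,949.52.
Total interest = total paid − principal = €11,949.52 − €10,311.00 = €1,638.52.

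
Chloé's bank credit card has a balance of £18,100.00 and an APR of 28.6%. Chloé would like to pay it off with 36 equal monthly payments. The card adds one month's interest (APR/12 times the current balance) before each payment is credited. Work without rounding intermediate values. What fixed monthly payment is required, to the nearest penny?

£754.56

Monthly rate r = 28.6%/12 = 2.38333% = 0.0238333.
Level-payment amortization: P = B₀·r / (1 − (1+r)^(−n)) = 18100.00·0.0238333 / (1 − 1.02383^(−36)).
Denominator 1 − (1+r)^(−36) = 0.57170159.
P = 431.383 / 0.57170159 ≈ 754.56.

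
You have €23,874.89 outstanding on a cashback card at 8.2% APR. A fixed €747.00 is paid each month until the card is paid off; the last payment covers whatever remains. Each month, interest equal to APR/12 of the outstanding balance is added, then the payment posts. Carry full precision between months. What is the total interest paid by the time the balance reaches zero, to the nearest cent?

€3,154.53

Monthly rate r = 8.2%/12 = 0.683333% = 0.00683333.
Payoff takes n = ⌈−ln(1 − rB₀/P)/ln(1+r)⌉ = ⌈36.183⌉ = 37 payments; the last is €137.42.
Total paid = 36·€747.00 + €137.42 = €27,029.42.
Total interest = total paid − principal = €27,029.42 − €23,874.89 = €3,154.53.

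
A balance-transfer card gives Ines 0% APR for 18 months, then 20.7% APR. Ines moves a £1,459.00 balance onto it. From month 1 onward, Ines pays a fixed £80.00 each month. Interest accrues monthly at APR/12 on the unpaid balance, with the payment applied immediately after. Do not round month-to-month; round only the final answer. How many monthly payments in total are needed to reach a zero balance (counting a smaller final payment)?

Promo months 1–18 at r₀ = 0%/12 = 0; months 19+ at r₁ = 20.7%/12 = 0.01725.
After month 18 (no interest yet): B = £1,459.00 − 18·£80.00 = £19.00.
Then at r₁ with £80.00/mo: n₂ = −ln(1 − r₁·B/P)/ln(1+r₁) ≈ 0.24 → 1 more payments.

19 payments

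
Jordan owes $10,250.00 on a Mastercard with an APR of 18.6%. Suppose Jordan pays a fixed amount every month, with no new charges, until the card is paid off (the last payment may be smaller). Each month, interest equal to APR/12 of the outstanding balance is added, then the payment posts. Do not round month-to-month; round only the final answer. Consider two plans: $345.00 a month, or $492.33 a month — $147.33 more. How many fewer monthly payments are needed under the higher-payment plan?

15 fewer payments

Monthly rate r = 18.6%/12 = 1.55% = 0.0155.
At $345.00/mo: n = ⌈−ln(1 − rB₀/P)/ln(1+r)⌉ = 41 payments (last $42.50); total interest = total paid − $10,250.00 = $3,592.50.
At $492.33/mo: 26 payments (last $164.53); total interest $2,222.78.
Payments saved = 41 − 26 = 15.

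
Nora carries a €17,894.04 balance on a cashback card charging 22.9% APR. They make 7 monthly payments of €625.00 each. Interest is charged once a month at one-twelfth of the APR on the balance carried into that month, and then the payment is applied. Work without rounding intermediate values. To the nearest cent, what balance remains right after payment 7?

Monthly rate r = 22.9%/12 = 1.90833% = 0.0190833.
Each month: B ← B·(1+r) − €625.00.
Month 1: interest €341.48; balance after payment €17,610.52.
Month 2: interest €336.07; balance after payment €17,321.59.
Month 3: interest €330.55; balance after payment €17,027.14.
Month 4: interest €324.93; balance after payment €16,727.07.
Month 5: interest €319.21; balance after payment €16,421.28.
Month 6: interest €313.37; balance after payment €16,109.65.
Month 7: interest €307.43; balance after payment €15,792.08.

€15,792.08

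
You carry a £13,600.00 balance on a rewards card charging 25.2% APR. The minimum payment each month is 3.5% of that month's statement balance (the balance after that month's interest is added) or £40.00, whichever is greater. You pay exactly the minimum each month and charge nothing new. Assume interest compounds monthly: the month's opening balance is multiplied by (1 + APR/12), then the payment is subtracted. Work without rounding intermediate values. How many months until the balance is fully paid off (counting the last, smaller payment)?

211 months

Monthly rate r = 25.2%/12 = 2.1% = 0.021.
While 3.5% of the post-interest balance exceeds £40.00, each month B ← (B·(1+r))·(1 − 0.035), i.e. B shrinks by the factor (1+r)·0.965 = 0.98526.
This holds for months 1–169. Entering month 170 the balance is £1,106.64; 3.5% of the post-interest balance is now below £40.00, so the flat £40.00 minimum applies from here.
From month 170 a fixed £40.00 at rate r clears £1,106.64 in 42 more payments. Total: 169 + 42 = 211 months.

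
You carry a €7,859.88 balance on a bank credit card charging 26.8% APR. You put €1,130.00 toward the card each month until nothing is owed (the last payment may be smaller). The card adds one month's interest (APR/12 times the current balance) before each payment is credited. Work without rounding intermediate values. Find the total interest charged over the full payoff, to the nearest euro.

Monthly rate r = 26.8%/12 = 2.23333% = 0.0223333.
Payoff takes n = ⌈−ln(1 − rB₀/P)/ln(1+r)⌉ = ⌈7.643⌉ = 8 payments; the last is €729.90.
Total paid = 7·€1,130.00 + €729.90 = €8,639.90.
Total interest = total paid − principal = €8,639.90 − €7,859.88 = €780.02.

€780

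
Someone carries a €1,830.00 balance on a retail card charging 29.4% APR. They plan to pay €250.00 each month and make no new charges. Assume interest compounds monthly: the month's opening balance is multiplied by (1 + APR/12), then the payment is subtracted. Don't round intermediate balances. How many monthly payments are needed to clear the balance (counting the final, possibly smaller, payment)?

Monthly rate r = 29.4%/12 = 2.45% = 0.0245.
Recurrence: B ← B·(1+r) − €250.00.
Month 1: interest €44.83; balance after payment €1,624.84.
Month 2: interest €39.81; balance after payment €1,414.64.
Closed form: n = −ln(1 − rB₀/P)/ln(1+r) = −ln(0.82066)/ln(1.0245) ≈ 8.166, so the balance reaches zero during payment 9.

9 months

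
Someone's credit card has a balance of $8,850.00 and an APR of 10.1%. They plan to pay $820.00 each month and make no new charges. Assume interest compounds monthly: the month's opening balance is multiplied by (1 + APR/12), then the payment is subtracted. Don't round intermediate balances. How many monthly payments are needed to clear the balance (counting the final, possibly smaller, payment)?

Monthly rate r = 10.1%/12 = 0.841667% = 0.00841667.
Recurrence: B ← B·(1+r) − $820.00.
Month 1: interest $74.49; balance after payment $8,104.49.
Month 2: interest $68.21; balance after payment $7,352.70.
Closed form: n = −ln(1 − rB₀/P)/ln(1+r) = −ln(0.90916)/ln(1.00842) ≈ 11.362, so the balance reaches zero during payment 12.

12 payments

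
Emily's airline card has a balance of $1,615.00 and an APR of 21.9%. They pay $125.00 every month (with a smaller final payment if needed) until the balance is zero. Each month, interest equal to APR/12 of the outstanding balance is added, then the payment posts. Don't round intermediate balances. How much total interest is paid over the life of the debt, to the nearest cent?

$243.75

Monthly rate r = 21.9%/12 = 1.825% = 0.01825.
Payoff takes n = ⌈−ln(1 − rB₀/P)/ln(1+r)⌉ = ⌈14.869⌉ = 15 payments; the last is $108.75.
Total paid = 14·$125.00 + $108.75 = $1,858.75.
Total interest = total paid − principal = $1,858.75 − $1,615.00 = $243.75.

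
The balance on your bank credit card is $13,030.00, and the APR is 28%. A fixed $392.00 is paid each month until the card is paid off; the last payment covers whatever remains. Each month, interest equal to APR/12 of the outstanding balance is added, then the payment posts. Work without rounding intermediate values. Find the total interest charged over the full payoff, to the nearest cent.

$12,366.82

Monthly rate r = 28%/12 = 2.33333% = 0.0233333.
Payoff takes n = ⌈−ln(1 − rB₀/P)/ln(1+r)⌉ = ⌈64.786⌉ = 65 payments; the last is $308.82.
Total paid = 64·$392.00 + $308.82 = $25,396.82.
Total interest = total paid − principal = $25,396.82 − $13,030.00 = $12,366.82.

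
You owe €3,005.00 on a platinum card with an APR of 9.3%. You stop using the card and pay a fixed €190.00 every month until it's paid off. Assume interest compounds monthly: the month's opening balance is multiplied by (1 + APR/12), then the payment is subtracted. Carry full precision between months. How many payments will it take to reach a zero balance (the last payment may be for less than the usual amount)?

Monthly rate r = 9.3%/12 = 0.775% = 0.00775.
Recurrence: B ← B·(1+r) − €190.00.
Month 1: interest €23.29; balance after payment €2,838.29.
Month 2: interest €22.00; balance after payment €2,670.29.
Closed form: n = −ln(1 − rB₀/P)/ln(1+r) = −ln(0.87743)/ln(1.00775) ≈ 16.938, so the balance reaches zero during payment 17.

17 payments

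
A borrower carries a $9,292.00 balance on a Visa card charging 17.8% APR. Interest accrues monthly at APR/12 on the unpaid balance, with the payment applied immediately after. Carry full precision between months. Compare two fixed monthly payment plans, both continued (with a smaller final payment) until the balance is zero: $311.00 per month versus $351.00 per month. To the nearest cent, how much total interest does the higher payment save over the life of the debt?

$479.20

Monthly rate r = 17.8%/12 = 1.48333% = 0.0148333.
At $311.00/mo: n = ⌈−ln(1 − rB₀/P)/ln(1+r)⌉ = 40 payments (last $238.56); total interest = total paid − $9,292.00 = $3,075.56.
At $351.00/mo: 34 payments (last $305.36); total interest $2,596.36.
Interest saved = $3,075.56 − $2,596.36 = $479.20.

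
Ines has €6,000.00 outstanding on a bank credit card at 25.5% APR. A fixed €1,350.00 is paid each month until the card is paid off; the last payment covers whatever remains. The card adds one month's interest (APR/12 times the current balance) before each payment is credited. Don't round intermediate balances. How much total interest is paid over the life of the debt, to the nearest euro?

Monthly rate r = 25.5%/12 = 2.125% = 0.02125.
Payoff takes n = ⌈−ln(1 − rB₀/P)/ln(1+r)⌉ = ⌈4.718⌉ = 5 payments; the last is €972.14.
Total paid = 4·€1,350.00 + €972.14 = €6,372.14.
Total interest = total paid − principal = €6,372.14 − €6,000.00 = €372.14.

€372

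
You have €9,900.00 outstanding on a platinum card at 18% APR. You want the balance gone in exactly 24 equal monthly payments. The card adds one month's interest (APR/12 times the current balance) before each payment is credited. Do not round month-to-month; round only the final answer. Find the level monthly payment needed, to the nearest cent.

Monthly rate r = 18%/12 = 1.5% = 0.015.
Level-payment amortization: P = B₀·r / (1 − (1+r)^(−n)) = 9900.00·0.015 / (1 − 1.015^(−24)).
Denominator 1 − (1+r)^(−24) = 0.30045608.
P = 148.5 / 0.30045608 ≈ 494.25.

€494.25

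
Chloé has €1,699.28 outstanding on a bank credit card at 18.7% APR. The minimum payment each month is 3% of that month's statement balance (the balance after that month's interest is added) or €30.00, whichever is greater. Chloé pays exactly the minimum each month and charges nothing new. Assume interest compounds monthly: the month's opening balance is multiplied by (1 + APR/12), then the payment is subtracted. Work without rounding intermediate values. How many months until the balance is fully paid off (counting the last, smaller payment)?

83 months

Monthly rate r = 18.7%/12 = 1.55833% = 0.0155833.
While 3% of the post-interest balance exceeds €30.00, each month B ← (B·(1+r))·(1 − 0.03), i.e. B shrinks by the factor (1+r)·0.97 = 0.98512.
This holds for months 1–37. Entering month 38 the balance is €975.65; 3% of the post-interest balance is now below €30.00, so the flat €30.00 minimum applies from here.
From month 38 a fixed €30.00 at rate r clears €975.65 in 46 more payments. Total: 37 + 46 = 83 months.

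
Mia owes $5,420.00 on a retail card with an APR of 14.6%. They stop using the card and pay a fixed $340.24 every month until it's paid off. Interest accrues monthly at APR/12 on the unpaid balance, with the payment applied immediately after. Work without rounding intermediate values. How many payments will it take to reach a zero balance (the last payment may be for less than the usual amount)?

Monthly rate r = 14.6%/12 = 1.21667% = 0.0121667.
Recurrence: B ← B·(1+r) − $340.24.
Month 1: interest $65.94; balance after payment $5,145.70.
Month 2: interest $62.61; balance after payment $4,868.07.
Closed form: n = −ln(1 − rB₀/P)/ln(1+r) = −ln(0.80619)/ln(1.01217) ≈ 17.815, so the balance reaches zero during payment 18.

18 payments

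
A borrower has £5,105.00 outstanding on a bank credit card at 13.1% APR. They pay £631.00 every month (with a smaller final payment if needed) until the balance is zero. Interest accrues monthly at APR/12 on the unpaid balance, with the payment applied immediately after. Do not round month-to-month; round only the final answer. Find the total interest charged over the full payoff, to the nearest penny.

£269.63

Monthly rate r = 13.1%/12 = 1.09167% = 0.0109167.
Payoff takes n = ⌈−ln(1 − rB₀/P)/ln(1+r)⌉ = ⌈8.516⌉ = 9 payments; the last is £326.63.
Total paid = 8·£631.00 + £326.63 = £5,374.63.
Total interest = total paid − principal = £5,374.63 − £5,105.00 = £269.63.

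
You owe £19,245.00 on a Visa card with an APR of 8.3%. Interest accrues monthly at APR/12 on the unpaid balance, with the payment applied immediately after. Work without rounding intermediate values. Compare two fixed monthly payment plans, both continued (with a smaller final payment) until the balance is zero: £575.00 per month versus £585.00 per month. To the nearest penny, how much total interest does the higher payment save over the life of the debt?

Monthly rate r = 8.3%/12 = 0.691667% = 0.00691667.
At £575.00/mo: n = ⌈−ln(1 − rB₀/P)/ln(1+r)⌉ = 39 payments (last £115.72); total interest = total paid − £19,245.00 = £2,720.72.
At £585.00/mo: 38 payments (last £267.01); total interest £2,667.01.
Interest saved = £2,720.72 − £2,667.01 = £53.71.

£53.71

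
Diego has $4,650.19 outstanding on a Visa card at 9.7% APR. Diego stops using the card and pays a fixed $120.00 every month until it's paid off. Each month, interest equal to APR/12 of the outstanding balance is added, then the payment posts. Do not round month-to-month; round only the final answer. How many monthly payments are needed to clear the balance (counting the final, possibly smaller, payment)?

Monthly rate r = 9.7%/12 = 0.808333% = 0.00808333.
Recurrence: B ← B·(1+r) − $120.00.
Month 1: interest $37.59; balance after payment $4,567.78.
Month 2: interest $36.92; balance after payment $4,484.70.
Closed form: n = −ln(1 − rB₀/P)/ln(1+r) = −ln(0.68676)/ln(1.00808) ≈ 46.675, so the balance reaches zero during payment 47.

47 payments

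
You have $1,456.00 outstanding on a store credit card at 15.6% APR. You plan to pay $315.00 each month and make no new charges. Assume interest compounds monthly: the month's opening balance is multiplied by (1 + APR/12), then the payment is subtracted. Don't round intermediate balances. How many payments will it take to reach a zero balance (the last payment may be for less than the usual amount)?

Monthly rate r = 15.6%/12 = 1.3% = 0.013.
Recurrence: B ← B·(1+r) − $315.00.
Month 1: interest $18.93; balance after payment $1,159.93.
Month 2: interest $15.08; balance after payment $860.01.
Month 3: interest $11.18; balance after payment $556.19.
Month 4: interest $7.23; balance after payment $248.42.
Month 5: interest $3.23; balance after payment $0.00.

5 payments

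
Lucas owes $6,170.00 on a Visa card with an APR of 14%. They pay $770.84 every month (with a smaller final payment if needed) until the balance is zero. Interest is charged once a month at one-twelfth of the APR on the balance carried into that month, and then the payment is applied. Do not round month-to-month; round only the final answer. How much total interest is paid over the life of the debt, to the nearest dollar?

$346

Monthly rate r = 14%/12 = 1.16667% = 0.0116667.
Payoff takes n = ⌈−ln(1 − rB₀/P)/ln(1+r)⌉ = ⌈8.452⌉ = 9 payments; the last is $349.48.
Total paid = 8·$770.84 + $349.48 = $6,516.20.
Total interest = total paid − principal = $6,516.20 − $6,170.00 = $346.20.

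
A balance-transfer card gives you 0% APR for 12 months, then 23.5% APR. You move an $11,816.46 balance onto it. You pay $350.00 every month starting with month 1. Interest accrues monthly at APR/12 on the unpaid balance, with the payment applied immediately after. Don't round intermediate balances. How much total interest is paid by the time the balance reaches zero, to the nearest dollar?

$2,408

Promo months 1–12 at r₀ = 0%/12 = 0; months 13+ at r₁ = 23.5%/12 = 0.0195833.
After month 12 (no interest yet): B = $11,816.46 − 12·$350.00 = $7,616.46.
Then at r₁ with $350.00/mo: n₂ = −ln(1 − r₁·B/P)/ln(1+r₁) ≈ 28.64 → 29 more payments.
Total paid = 40·$350.00 + $224.02 = $14,224.02; interest = $14,224.02 − $11,816.46 = $2,407.56.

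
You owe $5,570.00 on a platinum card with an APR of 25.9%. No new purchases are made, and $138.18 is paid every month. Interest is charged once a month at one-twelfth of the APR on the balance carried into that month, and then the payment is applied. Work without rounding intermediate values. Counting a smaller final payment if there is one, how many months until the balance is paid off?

96 months

Monthly rate r = 25.9%/12 = 2.15833% = 0.0215833.
Recurrence: B ← B·(1+r) − $138.18.
Month 1: interest $120.22; balance after payment $5,552.04.
Month 2: interest $119.83; balance after payment $5,533.69.
Closed form: n = −ln(1 − rB₀/P)/ln(1+r) = −ln(0.12998)/ln(1.02158) ≈ 95.551, so the balance reaches zero during payment 96.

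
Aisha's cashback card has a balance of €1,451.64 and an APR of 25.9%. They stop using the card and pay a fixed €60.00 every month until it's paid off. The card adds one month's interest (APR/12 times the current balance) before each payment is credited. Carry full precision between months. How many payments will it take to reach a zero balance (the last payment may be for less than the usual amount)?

35 payments

Monthly rate r = 25.9%/12 = 2.15833% = 0.0215833.
Recurrence: B ← B·(1+r) − €60.00.
Month 1: interest €31.33; balance after payment €1,422.97.
Month 2: interest €30.71; balance after payment €1,393.68.
Closed form: n = −ln(1 − rB₀/P)/ln(1+r) = −ln(0.47781)/ln(1.02158) ≈ 34.586, so the balance reaches zero during payment 35.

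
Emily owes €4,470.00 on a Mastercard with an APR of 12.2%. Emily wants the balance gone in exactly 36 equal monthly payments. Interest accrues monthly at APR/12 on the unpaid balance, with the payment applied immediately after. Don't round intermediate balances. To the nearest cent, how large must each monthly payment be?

Monthly rate r = 12.2%/12 = 1.01667% = 0.0101667.
Level-payment amortization: P = B₀·r / (1 − (1+r)^(−n)) = 4470.00·0.0101667 / (1 − 1.01017^(−36)).
Denominator 1 − (1+r)^(−36) = 0.305214431.
P = 45.445 / 0.305214431 ≈ 148.90.

€148.90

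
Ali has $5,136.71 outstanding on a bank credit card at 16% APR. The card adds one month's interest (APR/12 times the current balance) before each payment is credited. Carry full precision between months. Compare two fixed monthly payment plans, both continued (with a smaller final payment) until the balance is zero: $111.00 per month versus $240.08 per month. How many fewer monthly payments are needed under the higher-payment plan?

47 fewer payments

Monthly rate r = 16%/12 = 1.33333% = 0.0133333.
At $111.00/mo: n = ⌈−ln(1 − rB₀/P)/ln(1+r)⌉ = 73 payments (last $51.49); total interest = total paid − $5,136.71 = $2,906.78.
At $240.08/mo: 26 payments (last $86.11); total interest $951.40.
Payments saved = 73 − 26 = 47.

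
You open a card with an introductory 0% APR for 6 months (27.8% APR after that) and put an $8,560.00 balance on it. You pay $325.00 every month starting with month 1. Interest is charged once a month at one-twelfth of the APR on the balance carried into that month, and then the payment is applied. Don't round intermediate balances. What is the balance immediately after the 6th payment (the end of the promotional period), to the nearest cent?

$6,610.00

Promo months 1–6 at r₀ = 0%/12 = 0; months 7+ at r₁ = 27.8%/12 = 0.0231667.
After month 6 (no interest yet): B = $8,560.00 − 6·$325.00 = $6,610.00.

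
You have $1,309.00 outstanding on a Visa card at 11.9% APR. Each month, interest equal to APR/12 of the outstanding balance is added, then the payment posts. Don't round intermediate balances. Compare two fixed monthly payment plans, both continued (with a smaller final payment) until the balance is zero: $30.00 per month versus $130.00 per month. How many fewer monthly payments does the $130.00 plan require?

47 fewer payments

Monthly rate r = 11.9%/12 = 0.991667% = 0.00991667.
At $30.00/mo: n = ⌈−ln(1 − rB₀/P)/ln(1+r)⌉ = 58 payments (last $13.40); total interest = total paid − $1,309.00 = $414.40.
At $130.00/mo: 11 payments (last $86.03); total interest $77.03.
Payments saved = 58 − 11 = 47.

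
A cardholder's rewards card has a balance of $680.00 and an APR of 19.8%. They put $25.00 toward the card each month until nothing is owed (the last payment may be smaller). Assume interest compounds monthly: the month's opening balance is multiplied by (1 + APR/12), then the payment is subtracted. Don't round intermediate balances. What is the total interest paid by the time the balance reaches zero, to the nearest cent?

$229.99

Monthly rate r = 19.8%/12 = 1.65% = 0.0165.
Payoff takes n = ⌈−ln(1 − rB₀/P)/ln(1+r)⌉ = ⌈36.397⌉ = 37 payments; the last is $9.99.
Total paid = 36·$25.00 + $9.99 = $909.99.
Total interest = total paid − principal = $909.99 − $680.00 = $229.99.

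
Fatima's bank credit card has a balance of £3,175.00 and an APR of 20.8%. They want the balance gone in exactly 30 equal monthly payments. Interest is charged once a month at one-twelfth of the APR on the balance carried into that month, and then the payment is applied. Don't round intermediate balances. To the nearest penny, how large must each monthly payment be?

Monthly rate r = 20.8%/12 = 1.73333% = 0.0173333.
Level-payment amortization: P = B₀·r / (1 − (1+r)^(−n)) = 3175.00·0.0173333 / (1 − 1.01733^(−30)).
Denominator 1 − (1+r)^(−30) = 0.402824801.
P = 55.0333 / 0.402824801 ≈ 136.62.

£136.62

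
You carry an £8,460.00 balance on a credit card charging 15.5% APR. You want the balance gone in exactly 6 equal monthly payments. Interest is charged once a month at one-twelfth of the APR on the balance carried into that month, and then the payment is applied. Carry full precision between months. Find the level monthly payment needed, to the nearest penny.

£1,474.43

Monthly rate r = 15.5%/12 = 1.29167% = 0.0129167.
Level-payment amortization: P = B₀·r / (1 − (1+r)^(−n)) = 8460.00·0.0129167 / (1 − 1.01292^(−6)).
Denominator 1 − (1+r)^(−6) = 0.0741136165.
P = 109.275 / 0.0741136165 ≈ 1474.43.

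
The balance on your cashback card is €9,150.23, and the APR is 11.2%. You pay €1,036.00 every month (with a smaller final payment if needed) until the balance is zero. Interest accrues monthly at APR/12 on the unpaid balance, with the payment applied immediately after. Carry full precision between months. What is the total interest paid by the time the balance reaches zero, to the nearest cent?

€444.67

Monthly rate r = 11.2%/12 = 0.933333% = 0.00933333.
Payoff takes n = ⌈−ln(1 − rB₀/P)/ln(1+r)⌉ = ⌈9.261⌉ = 10 payments; the last is €270.90.
Total paid = 9·€1,036.00 + €270.90 = €9,594.90.
Total interest = total paid − principal = €9,594.90 − €9,150.23 = €444.67.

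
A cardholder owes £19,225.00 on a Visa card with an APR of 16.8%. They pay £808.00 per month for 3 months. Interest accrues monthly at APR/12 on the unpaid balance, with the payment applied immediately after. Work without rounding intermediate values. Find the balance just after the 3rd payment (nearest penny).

£17,585.71

Monthly rate r = 16.8%/12 = 1.4% = 0.014.
Each month: B ← B·(1+r) − £808.00.
Month 1: interest £269.15; balance after payment £18,686.15.
Month 2: interest £261.61; balance after payment £18,139.76.
Month 3: interest £253.96; balance after payment £17,585.71.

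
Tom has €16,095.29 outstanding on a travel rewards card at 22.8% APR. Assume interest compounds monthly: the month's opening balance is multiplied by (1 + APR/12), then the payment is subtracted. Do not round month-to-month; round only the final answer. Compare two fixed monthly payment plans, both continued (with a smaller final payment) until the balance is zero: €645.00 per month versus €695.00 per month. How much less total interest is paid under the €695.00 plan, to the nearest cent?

€613.04

Monthly rate r = 22.8%/12 = 1.9% = 0.019.
At €645.00/mo: n = ⌈−ln(1 − rB₀/P)/ln(1+r)⌉ = 35 payments (last €95.06); total interest = total paid − €16,095.29 = €5,929.77.
At €695.00/mo: 31 payments (last €562.02); total interest €5,316.73.
Interest saved = €5,929.77 − €5,316.73 = €613.04.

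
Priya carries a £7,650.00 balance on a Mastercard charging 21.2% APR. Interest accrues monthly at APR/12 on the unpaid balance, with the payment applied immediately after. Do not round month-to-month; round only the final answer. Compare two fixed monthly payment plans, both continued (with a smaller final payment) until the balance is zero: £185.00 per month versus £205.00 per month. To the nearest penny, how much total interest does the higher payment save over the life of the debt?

£1,249.24

Monthly rate r = 21.2%/12 = 1.76667% = 0.0176667.
At £185.00/mo: n = ⌈−ln(1 − rB₀/P)/ln(1+r)⌉ = 75 payments (last £163.04); total interest = total paid − £7,650.00 = £6,203.04.
At £205.00/mo: 62 payments (last £98.80); total interest £4,953.80.
Interest saved = £6,203.04 − £4,953.80 = £1,249.24.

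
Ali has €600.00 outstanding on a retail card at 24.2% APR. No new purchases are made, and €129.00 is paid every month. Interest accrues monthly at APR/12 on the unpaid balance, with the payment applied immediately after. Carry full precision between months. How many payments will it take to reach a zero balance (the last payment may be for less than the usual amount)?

5 months

Monthly rate r = 24.2%/12 = 2.01667% = 0.0201667.
Recurrence: B ← B·(1+r) − €129.00.
Month 1: interest €12.10; balance after payment €483.10.
Month 2: interest €9.74; balance after payment €363.84.
Month 3: interest €7.34; balance after payment €242.18.
Month 4: interest €4.88; balance after payment €118.06.
Month 5: interest €2.38; balance after payment €0.00.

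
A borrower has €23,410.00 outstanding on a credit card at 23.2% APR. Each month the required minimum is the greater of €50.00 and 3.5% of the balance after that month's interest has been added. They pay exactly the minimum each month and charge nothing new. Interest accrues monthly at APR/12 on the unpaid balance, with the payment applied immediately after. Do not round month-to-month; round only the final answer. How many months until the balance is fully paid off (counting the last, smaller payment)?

Monthly rate r = 23.2%/12 = 1.93333% = 0.0193333.
While 3.5% of the post-interest balance exceeds €50.00, each month B ← (B·(1+r))·(1 − 0.035), i.e. B shrinks by the factor (1+r)·0.965 = 0.98366.
This holds for months 1–171. Entering month 172 the balance is €1,398.45; 3.5% of the post-interest balance is now below €50.00, so the flat €50.00 minimum applies from here.
From month 172 a fixed €50.00 at rate r clears €1,398.45 in 41 more payments. Total: 171 + 41 = 212 months.

212 months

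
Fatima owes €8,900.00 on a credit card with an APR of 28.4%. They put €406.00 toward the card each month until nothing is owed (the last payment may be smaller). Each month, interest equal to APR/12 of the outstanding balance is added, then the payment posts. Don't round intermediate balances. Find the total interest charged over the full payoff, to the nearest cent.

€3,797.25

Monthly rate r = 28.4%/12 = 2.36667% = 0.0236667.
Payoff takes n = ⌈−ln(1 − rB₀/P)/ln(1+r)⌉ = ⌈31.272⌉ = 32 payments; the last is €111.25.
Total paid = 31·€406.00 + €111.25 = €12,697.25.
Total interest = total paid − principal = €12,697.25 − €8,900.00 = €3,797.25.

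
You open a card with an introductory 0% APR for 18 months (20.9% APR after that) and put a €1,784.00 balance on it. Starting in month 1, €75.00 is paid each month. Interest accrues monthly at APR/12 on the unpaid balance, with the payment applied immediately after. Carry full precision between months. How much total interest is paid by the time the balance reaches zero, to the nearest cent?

Promo months 1–18 at r₀ = 0%/12 = 0; months 19+ at r₁ = 20.9%/12 = 0.0174167.
After month 18 (no interest yet): B = €1,784.00 − 18·€75.00 = €434.00.
Then at r₁ with €75.00/mo: n₂ = −ln(1 − r₁·B/P)/ln(1+r₁) ≈ 6.15 → 7 more payments.
Total paid = 24·€75.00 + €11.52 = €1,811.52; interest = €1,811.52 − €1,784.00 = €27.52.

€27.52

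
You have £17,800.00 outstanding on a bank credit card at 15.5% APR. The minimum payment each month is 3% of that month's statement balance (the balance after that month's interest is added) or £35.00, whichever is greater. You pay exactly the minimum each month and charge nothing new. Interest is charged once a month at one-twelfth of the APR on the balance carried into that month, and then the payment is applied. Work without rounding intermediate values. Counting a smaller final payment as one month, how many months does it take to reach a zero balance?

199 months

Monthly rate r = 15.5%/12 = 1.29167% = 0.0129167.
While 3% of the post-interest balance exceeds £35.00, each month B ← (B·(1+r))·(1 − 0.03), i.e. B shrinks by the factor (1+r)·0.97 = 0.98253.
This holds for months 1–156. Entering month 157 the balance is £1,138.44; 3% of the post-interest balance is now below £35.00, so the flat £35.00 minimum applies from here.
From month 157 a fixed £35.00 at rate r clears £1,138.44 in 43 more payments. Total: 156 + 43 = 199 months.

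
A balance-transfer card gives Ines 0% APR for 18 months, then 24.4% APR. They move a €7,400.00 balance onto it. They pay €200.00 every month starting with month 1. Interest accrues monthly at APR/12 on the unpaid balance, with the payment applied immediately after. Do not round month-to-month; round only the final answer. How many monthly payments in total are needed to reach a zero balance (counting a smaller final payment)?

Promo months 1–18 at r₀ = 0%/12 = 0; months 19+ at r₁ = 24.4%/12 = 0.0203333.
After month 18 (no interest yet): B = €7,400.00 − 18·€200.00 = €3,800.00.
Then at r₁ with €200.00/mo: n₂ = −ln(1 − r₁·B/P)/ln(1+r₁) ≈ 24.26 → 25 more payments.

43 payments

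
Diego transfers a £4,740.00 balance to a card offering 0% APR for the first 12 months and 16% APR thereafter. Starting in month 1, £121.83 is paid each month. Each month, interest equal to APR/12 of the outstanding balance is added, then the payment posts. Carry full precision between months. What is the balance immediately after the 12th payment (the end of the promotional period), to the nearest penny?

Promo months 1–12 at r₀ = 0%/12 = 0; months 13+ at r₁ = 16%/12 = 0.0133333.
After month 12 (no interest yet): B = £4,740.00 − 12·£121.83 = £3,278.04.

£3,278.04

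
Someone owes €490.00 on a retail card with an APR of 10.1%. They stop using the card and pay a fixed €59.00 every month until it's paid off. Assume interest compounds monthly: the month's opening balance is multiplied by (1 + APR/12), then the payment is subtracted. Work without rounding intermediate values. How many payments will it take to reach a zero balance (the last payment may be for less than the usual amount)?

9 payments

Monthly rate r = 10.1%/12 = 0.841667% = 0.00841667.
Recurrence: B ← B·(1+r) − €59.00.
Month 1: interest €4.12; balance after payment €435.12.
Month 2: interest €3.66; balance after payment €379.79.
Closed form: n = −ln(1 − rB₀/P)/ln(1+r) = −ln(0.9301)/ln(1.00842) ≈ 8.646, so the balance reaches zero during payment 9.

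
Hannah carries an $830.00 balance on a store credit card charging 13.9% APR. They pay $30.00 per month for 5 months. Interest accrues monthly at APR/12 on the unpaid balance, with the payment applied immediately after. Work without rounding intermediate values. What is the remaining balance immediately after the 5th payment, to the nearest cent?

Monthly rate r = 13.9%/12 = 1.15833% = 0.0115833.
Each month: B ← B·(1+r) − $30.00.
Month 1: interest $9.61; balance after payment $809.61.
Month 2: interest $9.38; balance after payment $788.99.
Month 3: interest $9.14; balance after payment $768.13.
Month 4: interest $8.90; balance after payment $747.03.
Month 5: interest $8.65; balance after payment $725.68.

$725.68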